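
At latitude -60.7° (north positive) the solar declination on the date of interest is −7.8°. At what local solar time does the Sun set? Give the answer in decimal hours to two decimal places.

cos H_s = −tan(-60.7°) · tan(-7.8°) = -0.2441, so H_s = arccos(-0.2441) = 104.13°.
Sunset is at 12 + H_s/15 = 12 + 6.942 = 18.942 h local solar time.

18.94 h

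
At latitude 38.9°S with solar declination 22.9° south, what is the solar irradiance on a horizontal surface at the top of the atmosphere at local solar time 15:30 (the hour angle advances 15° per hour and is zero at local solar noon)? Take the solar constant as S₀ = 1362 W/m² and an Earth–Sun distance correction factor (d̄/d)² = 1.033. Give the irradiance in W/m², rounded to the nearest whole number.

958 W/m²

Hour angle H = 15° × (15.5 − 12) = 52.50°.
cos θ_z = sin(-38.9°) sin(-22.9°) + cos(-38.9°) cos(-22.9°) cos(52.50°) = 0.2444 + 0.4364 = 0.6808.
Top-of-atmosphere irradiance = S₀ (d̄/d)² cos θ_z = 1362 × 1.033 × 0.6808 = 957.85 W/m².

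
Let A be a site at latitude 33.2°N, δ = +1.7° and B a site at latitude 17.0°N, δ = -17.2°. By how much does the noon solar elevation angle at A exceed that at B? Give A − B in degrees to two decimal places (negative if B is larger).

+2.70°

A: 90° − |33.2 − (1.7)| = 58.50°.
B: 90° − |17.0 − (-17.2)| = 55.80°.
A − B = 58.50 − 55.80 = 2.70°.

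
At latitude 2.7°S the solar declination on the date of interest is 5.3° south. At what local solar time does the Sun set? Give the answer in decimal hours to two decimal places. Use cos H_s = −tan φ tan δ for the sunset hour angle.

18.02 h

cos H_s = −tan(-2.7°) · tan(-5.3°) = -0.0044, so H_s = arccos(-0.0044) = 90.25°.
Sunset is at 12 + H_s/15 = 12 + 6.017 = 18.017 h local solar time.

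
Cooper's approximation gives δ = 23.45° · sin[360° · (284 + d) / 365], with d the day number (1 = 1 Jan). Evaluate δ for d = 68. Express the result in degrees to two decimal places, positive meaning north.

360 × (284 + 68) / 365 = 347.178°; sin(347.178°) = -0.2219.
δ = 23.45 × -0.2219 = -5.204° ≈ -5.20°.

-5.20°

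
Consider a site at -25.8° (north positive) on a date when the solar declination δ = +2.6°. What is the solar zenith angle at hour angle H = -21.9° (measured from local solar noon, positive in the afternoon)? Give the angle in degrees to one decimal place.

With φ = -25.8°, δ = 2.6°, H = -21.90°: sin φ sin δ = -0.0197, cos φ cos δ cos H = 0.8345, so cos θ_z = 0.8148.
θ_z = arccos(0.8148) = 35.43°.

35.4°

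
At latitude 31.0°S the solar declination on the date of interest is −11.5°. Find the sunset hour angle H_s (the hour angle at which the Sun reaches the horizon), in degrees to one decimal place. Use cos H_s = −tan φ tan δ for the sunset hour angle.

97.0°

The sunset hour angle satisfies cos H_s = −tan φ tan δ = -0.1222, giving H_s = 97.02°.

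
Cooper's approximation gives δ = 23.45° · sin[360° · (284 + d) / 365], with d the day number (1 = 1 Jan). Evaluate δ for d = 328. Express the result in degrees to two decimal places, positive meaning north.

-21.01°

360 × (284 + 328) / 365 = 603.616°; sin(603.616°) = -0.8958.
δ = 23.45 × -0.8958 = -21.007° ≈ -21.01°.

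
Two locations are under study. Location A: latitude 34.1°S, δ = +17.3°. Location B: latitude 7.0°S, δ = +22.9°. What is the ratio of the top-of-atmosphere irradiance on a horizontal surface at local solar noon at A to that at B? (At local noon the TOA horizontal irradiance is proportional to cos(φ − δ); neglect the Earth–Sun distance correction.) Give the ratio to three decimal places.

A: cos θ_z = cos(-34.1° − (17.3°)) = 0.6239.
B: cos θ_z = cos(-7.0° − (22.9°)) = 0.8669.
Ratio A/B = 0.6239 / 0.8669 = 0.7197.

0.720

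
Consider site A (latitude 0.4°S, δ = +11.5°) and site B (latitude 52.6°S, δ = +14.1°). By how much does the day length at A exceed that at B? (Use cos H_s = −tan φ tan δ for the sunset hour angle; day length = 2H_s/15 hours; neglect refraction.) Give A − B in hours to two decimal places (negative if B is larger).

A: H_s = arccos(−tan -0.4° · tan 11.5°) = 89.92°, so 2H_s/15 = 11.9893 h.
B: H_s = arccos(−tan -52.6° · tan 14.1°) = 70.82°, so 2H_s/15 = 9.4427 h.
A − B = 11.9893 − 9.4427 = 2.5466 h.

+2.55 h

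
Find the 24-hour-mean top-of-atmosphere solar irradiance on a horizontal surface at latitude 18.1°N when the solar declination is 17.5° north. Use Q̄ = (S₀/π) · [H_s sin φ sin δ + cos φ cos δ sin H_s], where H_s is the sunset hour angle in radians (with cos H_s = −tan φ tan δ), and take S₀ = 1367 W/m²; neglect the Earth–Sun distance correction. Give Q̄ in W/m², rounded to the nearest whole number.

cos H_s = −tan(18.1°) · tan(17.5°) = -0.1031, so H_s = arccos(-0.1031) = 95.92°. In radians, H_s = 1.6741.
H_s sin φ sin δ = 1.6741 × 0.3107 × 0.3007 = 0.1564.
cos φ cos δ sin H_s = 0.9505 × 0.9537 × 0.9947 = 0.9017.
Q̄ = (1367/π) × (0.1564 + 0.9017) = 435.13 × 1.0581 = 460.41 W/m².

460 W/m²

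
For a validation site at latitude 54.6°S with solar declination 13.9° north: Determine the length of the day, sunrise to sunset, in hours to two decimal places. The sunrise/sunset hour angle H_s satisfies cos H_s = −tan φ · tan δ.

The sunset hour angle satisfies cos H_s = −tan φ tan δ = 0.3482, giving H_s = 69.62°.
Day length = 2 H_s / 15° h⁻¹ = 139.24° / 15 = 9.283 h.

9.28 hours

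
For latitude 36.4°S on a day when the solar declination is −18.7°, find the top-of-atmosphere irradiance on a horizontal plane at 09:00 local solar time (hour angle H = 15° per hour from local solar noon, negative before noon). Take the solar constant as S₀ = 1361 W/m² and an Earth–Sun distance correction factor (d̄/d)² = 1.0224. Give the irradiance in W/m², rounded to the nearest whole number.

1015 W/m²

Hour angle H = 15° × (9 − 12) = -45.00°.
cos θ_z = sin(-36.4°) sin(-18.7°) + cos(-36.4°) cos(-18.7°) cos(-45.00°) = 0.1903 + 0.5391 = 0.7294.
Top-of-atmosphere irradiance = S₀ (d̄/d)² cos θ_z = 1361 × 1.0224 × 0.7294 = 1014.95 W/m².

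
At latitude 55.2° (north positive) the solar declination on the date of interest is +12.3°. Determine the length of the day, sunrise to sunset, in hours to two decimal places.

14.44 hours

cos H_s = −tan(55.2°) · tan(12.3°) = -0.3137, so H_s = arccos(-0.3137) = 108.28°.
Day length = 2 H_s / 15° h⁻¹ = 216.56° / 15 = 14.437 h.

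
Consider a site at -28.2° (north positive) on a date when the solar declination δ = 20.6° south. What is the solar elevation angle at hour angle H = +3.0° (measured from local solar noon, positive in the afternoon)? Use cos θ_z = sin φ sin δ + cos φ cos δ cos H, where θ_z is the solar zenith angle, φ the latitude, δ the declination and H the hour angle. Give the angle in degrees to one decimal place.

With φ = -28.2°, δ = -20.6°, H = 3.00°: sin φ sin δ = 0.1663, cos φ cos δ cos H = 0.8238, so cos θ_z = 0.9901.
θ_z = arccos(0.9901) = 8.07°, so the elevation is 90° − 8.07° = 81.93°.

81.9°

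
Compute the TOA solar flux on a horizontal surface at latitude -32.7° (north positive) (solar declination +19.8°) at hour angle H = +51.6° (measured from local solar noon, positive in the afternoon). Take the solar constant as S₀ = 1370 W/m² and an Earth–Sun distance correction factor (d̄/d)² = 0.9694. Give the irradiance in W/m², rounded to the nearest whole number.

410 W/m²

With φ = -32.7°, δ = 19.8°, H = 51.60°: sin φ sin δ = -0.1830, cos φ cos δ cos H = 0.4918, so cos θ_z = 0.3088.
Top-of-atmosphere irradiance = S₀ (d̄/d)² cos θ_z = 1370 × 0.9694 × 0.3088 = 410.11 W/m².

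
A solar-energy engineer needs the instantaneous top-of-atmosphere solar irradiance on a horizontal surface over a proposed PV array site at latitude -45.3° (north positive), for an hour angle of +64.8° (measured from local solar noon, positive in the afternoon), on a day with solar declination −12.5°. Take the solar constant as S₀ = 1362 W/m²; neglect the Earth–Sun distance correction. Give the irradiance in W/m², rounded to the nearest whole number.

cos θ_z = sin(-45.3°) sin(-12.5°) + cos(-45.3°) cos(-12.5°) cos(64.80°) = 0.1538 + 0.2924 = 0.4462.
Top-of-atmosphere irradiance = S₀ cos θ_z = 1362 × 0.4462 = 607.72 W/m².

608 W/m²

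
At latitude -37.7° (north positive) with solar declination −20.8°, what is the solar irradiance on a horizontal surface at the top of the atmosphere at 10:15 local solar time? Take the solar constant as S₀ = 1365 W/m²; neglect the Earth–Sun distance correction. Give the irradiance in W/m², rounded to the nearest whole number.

Hour angle H = 15° × (10.25 − 12) = -26.25°.
With φ = -37.7°, δ = -20.8°, H = -26.25°: sin φ sin δ = 0.2172, cos φ cos δ cos H = 0.6634, so cos θ_z = 0.8806.
Top-of-atmosphere irradiance = S₀ cos θ_z = 1365 × 0.8806 = 1202.02 W/m².

1202 W/m²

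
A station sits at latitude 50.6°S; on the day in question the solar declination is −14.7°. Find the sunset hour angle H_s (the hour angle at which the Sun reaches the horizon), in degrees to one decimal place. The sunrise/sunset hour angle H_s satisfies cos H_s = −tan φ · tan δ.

cos H_s = −tan(-50.6°) · tan(-14.7°) = -0.3194, so H_s = arccos(-0.3194) = 108.63°.

108.6°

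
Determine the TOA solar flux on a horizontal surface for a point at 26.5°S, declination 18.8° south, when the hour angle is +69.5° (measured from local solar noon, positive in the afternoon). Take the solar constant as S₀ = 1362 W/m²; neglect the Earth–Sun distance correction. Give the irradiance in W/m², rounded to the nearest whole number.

600 W/m²

cos θ_z = sin φ sin δ + cos φ cos δ cos H = (-0.4462)(-0.3223) + (0.8949)(0.9466)(0.3502) = 0.4405.
Top-of-atmosphere irradiance = S₀ cos θ_z = 1362 × 0.4405 = 599.96 W/m².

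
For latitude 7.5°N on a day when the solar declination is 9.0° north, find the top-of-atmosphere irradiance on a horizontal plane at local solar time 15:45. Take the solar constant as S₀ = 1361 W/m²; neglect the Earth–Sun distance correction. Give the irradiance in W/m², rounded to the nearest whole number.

Hour angle H = 15° × (15.75 − 12) = 56.25°.
cos θ_z = sin φ sin δ + cos φ cos δ cos H = (0.1305)(0.1564) + (0.9914)(0.9877)(0.5556) = 0.5645.
Top-of-atmosphere irradiance = S₀ cos θ_z = 1361 × 0.5645 = 768.28 W/m².

768 W/m²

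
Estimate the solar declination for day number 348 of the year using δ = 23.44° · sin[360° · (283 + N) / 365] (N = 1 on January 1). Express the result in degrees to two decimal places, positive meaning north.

-23.23°

360 × (283 + 348) / 365 = 622.356°; sin(622.356°) = -0.9911.
δ = 23.44 × -0.9911 = -23.231° ≈ -23.23°.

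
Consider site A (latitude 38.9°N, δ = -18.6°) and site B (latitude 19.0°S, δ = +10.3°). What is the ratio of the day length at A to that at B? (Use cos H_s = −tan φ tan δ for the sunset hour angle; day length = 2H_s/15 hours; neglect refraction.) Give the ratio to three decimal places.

0.859

A: H_s = arccos(−tan 38.9° · tan -18.6°) = 74.24°, so 2H_s/15 = 9.8987 h.
B: H_s = arccos(−tan -19.0° · tan 10.3°) = 86.41°, so 2H_s/15 = 11.5213 h.
Ratio A/B = 9.8987 / 11.5213 = 0.8592.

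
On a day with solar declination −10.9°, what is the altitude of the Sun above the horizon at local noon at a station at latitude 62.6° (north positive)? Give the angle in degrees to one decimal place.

At local solar noon the hour angle is zero, so the elevation is 90° − |φ − δ| = 90° − |62.6° − (-10.9°)| = 90° − 73.5° = 16.5°.

16.5°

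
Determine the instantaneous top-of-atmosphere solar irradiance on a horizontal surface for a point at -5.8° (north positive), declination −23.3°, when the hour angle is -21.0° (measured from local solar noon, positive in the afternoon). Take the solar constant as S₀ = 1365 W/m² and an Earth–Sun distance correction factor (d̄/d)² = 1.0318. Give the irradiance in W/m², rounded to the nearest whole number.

1258 W/m²

With φ = -5.8°, δ = -23.3°, H = -21.00°: sin φ sin δ = 0.0400, cos φ cos δ cos H = 0.8531, so cos θ_z = 0.8931.
Top-of-atmosphere irradiance = S₀ (d̄/d)² cos θ_z = 1365 × 1.0318 × 0.8931 = 1257.85 W/m².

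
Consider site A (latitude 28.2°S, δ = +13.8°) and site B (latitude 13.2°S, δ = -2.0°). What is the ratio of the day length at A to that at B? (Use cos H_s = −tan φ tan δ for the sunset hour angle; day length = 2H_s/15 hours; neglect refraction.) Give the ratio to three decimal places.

0.911

A: H_s = arccos(−tan -28.2° · tan 13.8°) = 82.43°, so 2H_s/15 = 10.9907 h.
B: H_s = arccos(−tan -13.2° · tan -2.0°) = 90.47°, so 2H_s/15 = 12.0627 h.
Ratio A/B = 10.9907 / 12.0627 = 0.9111.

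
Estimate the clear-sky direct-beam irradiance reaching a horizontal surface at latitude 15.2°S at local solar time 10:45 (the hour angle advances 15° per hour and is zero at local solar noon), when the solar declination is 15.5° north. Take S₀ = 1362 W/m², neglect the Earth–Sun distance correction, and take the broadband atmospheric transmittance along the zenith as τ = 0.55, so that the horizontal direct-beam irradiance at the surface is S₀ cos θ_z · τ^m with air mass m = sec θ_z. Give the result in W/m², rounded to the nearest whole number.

Hour angle H = 15° × (10.75 − 12) = -18.75°.
With φ = -15.2°, δ = 15.5°, H = -18.75°: sin φ sin δ = -0.0701, cos φ cos δ cos H = 0.8806, so cos θ_z = 0.8105.
Air mass m = 1/cos θ_z = 1/0.8105 = 1.234; τ^m = 0.55^1.234 = 0.4782.
Surface direct beam = 1362 × 0.8105 × 0.4782 = 527.89 W/m².

528 W/m²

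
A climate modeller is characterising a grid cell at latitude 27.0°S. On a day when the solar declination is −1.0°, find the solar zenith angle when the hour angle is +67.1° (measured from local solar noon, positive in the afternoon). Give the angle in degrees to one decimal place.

69.2°

With φ = -27.0°, δ = -1.0°, H = 67.10°: sin φ sin δ = 0.0079, cos φ cos δ cos H = 0.3467, so cos θ_z = 0.3546.
θ_z = arccos(0.3546) = 69.23°.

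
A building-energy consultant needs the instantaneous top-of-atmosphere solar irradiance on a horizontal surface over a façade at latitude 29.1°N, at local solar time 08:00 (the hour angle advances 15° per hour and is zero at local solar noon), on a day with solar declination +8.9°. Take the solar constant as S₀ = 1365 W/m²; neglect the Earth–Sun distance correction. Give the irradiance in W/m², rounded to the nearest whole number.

692 W/m²

Hour angle H = 15° × (8 − 12) = -60.00°.
cos θ_z = sin(29.1°) sin(8.9°) + cos(29.1°) cos(8.9°) cos(-60.00°) = 0.0752 + 0.4316 = 0.5068.
Top-of-atmosphere irradiance = S₀ cos θ_z = 1365 × 0.5068 = 691.78 W/m².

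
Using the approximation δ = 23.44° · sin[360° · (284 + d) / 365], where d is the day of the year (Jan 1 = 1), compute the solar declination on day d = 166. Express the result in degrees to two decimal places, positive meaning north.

+23.30°

360 × (284 + 166) / 365 = 443.836°; sin(443.836°) = 0.9942.
δ = 23.44 × 0.9942 = 23.304° ≈ +23.30°.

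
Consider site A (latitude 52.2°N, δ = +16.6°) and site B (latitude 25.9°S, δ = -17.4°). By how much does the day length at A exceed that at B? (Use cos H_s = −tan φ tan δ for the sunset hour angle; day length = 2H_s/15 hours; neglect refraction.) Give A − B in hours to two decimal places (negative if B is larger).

A: H_s = arccos(−tan 52.2° · tan 16.6°) = 112.60°, so 2H_s/15 = 15.0133 h.
B: H_s = arccos(−tan -25.9° · tan -17.4°) = 98.75°, so 2H_s/15 = 13.1667 h.
A − B = 15.0133 − 13.1667 = 1.8466 h.

+1.85 h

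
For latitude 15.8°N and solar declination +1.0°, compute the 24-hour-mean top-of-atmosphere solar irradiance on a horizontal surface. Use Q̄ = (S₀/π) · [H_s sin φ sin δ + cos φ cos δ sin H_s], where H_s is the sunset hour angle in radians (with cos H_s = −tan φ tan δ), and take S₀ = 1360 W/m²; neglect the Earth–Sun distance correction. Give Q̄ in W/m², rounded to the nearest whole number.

cos H_s = −tan(15.8°) · tan(1.0°) = -0.0049, so H_s = arccos(-0.0049) = 90.28°. In radians, H_s = 1.5757.
H_s sin φ sin δ = 1.5757 × 0.2723 × 0.0175 = 0.0075.
cos φ cos δ sin H_s = 0.9622 × 0.9998 × 1.0000 = 0.9620.
Q̄ = (1360/π) × (0.0075 + 0.9620) = 432.90 × 0.9695 = 419.70 W/m².

420 W/m²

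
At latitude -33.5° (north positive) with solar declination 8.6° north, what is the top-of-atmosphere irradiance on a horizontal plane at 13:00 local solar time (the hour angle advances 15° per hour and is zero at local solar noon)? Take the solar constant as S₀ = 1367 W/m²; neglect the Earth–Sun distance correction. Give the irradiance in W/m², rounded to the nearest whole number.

Hour angle H = 15° × (13 − 12) = 15.00°.
With φ = -33.5°, δ = 8.6°, H = 15.00°: sin φ sin δ = -0.0825, cos φ cos δ cos H = 0.7964, so cos θ_z = 0.7139.
Top-of-atmosphere irradiance = S₀ cos θ_z = 1367 × 0.7139 = 975.90 W/m².

976 W/m²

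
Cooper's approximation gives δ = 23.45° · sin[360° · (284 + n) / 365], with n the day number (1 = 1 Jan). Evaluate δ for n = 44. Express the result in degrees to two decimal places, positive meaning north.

-13.95°

360 × (284 + 44) / 365 = 323.507°; sin(323.507°) = -0.5947.
δ = 23.45 × -0.5947 = -13.946° ≈ -13.95°.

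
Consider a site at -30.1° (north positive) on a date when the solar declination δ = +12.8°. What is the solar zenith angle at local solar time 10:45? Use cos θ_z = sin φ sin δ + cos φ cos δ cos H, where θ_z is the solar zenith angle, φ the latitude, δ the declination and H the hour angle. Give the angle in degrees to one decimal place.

46.5°

Hour angle H = 15° × (10.75 − 12) = -18.75°.
cos θ_z = sin(-30.1°) sin(12.8°) + cos(-30.1°) cos(12.8°) cos(-18.75°) = -0.1111 + 0.7989 = 0.6878.
θ_z = arccos(0.6878) = 46.54°.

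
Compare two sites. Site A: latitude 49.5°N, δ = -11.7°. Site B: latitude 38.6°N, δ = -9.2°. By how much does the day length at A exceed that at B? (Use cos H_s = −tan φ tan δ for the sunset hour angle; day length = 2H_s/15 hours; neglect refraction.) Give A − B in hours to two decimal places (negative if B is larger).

A: H_s = arccos(−tan 49.5° · tan -11.7°) = 75.97°, so 2H_s/15 = 10.1293 h.
B: H_s = arccos(−tan 38.6° · tan -9.2°) = 82.57°, so 2H_s/15 = 11.0093 h.
A − B = 10.1293 − 11.0093 = -0.8800 h.

-0.88 h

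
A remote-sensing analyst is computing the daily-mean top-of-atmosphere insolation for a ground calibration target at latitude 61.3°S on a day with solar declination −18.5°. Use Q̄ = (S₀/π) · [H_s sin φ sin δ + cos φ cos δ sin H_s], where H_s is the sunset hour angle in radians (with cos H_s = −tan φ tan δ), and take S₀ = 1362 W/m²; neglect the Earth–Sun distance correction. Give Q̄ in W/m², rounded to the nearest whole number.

425 W/m²

The sunset hour angle satisfies cos H_s = −tan φ tan δ = -0.6112, giving H_s = 127.68°. In radians, H_s = 2.2284.
H_s sin φ sin δ = 2.2284 × -0.8771 × -0.3173 = 0.6202.
cos φ cos δ sin H_s = 0.4802 × 0.9483 × 0.7915 = 0.3604.
Q̄ = (1362/π) × (0.6202 + 0.3604) = 433.54 × 0.9806 = 425.13 W/m².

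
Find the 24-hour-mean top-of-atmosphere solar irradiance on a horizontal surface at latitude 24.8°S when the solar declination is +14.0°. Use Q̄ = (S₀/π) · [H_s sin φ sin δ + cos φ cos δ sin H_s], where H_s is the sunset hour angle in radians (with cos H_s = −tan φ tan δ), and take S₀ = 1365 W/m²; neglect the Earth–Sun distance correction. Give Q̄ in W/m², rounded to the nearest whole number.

316 W/m²

The sunset hour angle satisfies cos H_s = −tan φ tan δ = 0.1152, giving H_s = 83.38°. In radians, H_s = 1.4553.
H_s sin φ sin δ = 1.4553 × -0.4195 × 0.2419 = -0.1477.
cos φ cos δ sin H_s = 0.9078 × 0.9703 × 0.9933 = 0.8749.
Q̄ = (1365/π) × (-0.1477 + 0.8749) = 434.49 × 0.7272 = 315.96 W/m².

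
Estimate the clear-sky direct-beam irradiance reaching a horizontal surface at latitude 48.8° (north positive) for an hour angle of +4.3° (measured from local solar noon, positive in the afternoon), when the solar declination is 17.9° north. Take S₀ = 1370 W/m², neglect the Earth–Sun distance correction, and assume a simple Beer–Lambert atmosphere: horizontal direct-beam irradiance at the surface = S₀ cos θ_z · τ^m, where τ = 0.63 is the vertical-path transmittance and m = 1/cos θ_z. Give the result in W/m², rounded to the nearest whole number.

cos θ_z = sin φ sin δ + cos φ cos δ cos H = (0.7524)(0.3074) + (0.6587)(0.9516)(0.9972) = 0.8564.
Air mass m = 1/cos θ_z = 1/0.8564 = 1.168; τ^m = 0.63^1.168 = 0.5829.
Surface direct beam = 1370 × 0.8564 × 0.5829 = 683.90 W/m².

684 W/m²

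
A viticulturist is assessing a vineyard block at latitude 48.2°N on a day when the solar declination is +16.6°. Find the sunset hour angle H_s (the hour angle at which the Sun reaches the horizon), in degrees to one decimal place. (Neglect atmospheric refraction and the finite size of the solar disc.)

−tan φ tan δ = −(1.1184)(0.2981) = -0.3334; H_s = arccos(-0.3334) = 109.48°.

109.5°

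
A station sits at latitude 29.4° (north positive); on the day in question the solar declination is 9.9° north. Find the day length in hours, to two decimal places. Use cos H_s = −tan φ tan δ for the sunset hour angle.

cos H_s = −tan(29.4°) · tan(9.9°) = -0.0983, so H_s = arccos(-0.0983) = 95.64°.
Day length = 2 H_s / 15° h⁻¹ = 191.28° / 15 = 12.752 h.

12.75 hours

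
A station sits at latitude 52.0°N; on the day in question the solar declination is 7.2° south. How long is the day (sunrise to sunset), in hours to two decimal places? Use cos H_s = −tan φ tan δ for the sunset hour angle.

10.76 hours

cos H_s = −tan(52.0°) · tan(-7.2°) = 0.1617, so H_s = arccos(0.1617) = 80.69°.
Day length = 2 H_s / 15° h⁻¹ = 161.38° / 15 = 10.759 h.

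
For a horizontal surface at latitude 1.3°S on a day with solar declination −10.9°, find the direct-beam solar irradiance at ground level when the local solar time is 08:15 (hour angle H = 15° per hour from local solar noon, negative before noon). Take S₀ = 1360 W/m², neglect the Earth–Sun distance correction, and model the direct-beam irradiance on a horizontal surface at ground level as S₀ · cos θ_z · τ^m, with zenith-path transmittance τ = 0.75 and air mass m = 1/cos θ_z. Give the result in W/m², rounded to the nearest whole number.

Hour angle H = 15° × (8.25 − 12) = -56.25°.
cos θ_z = sin φ sin δ + cos φ cos δ cos H = (-0.0227)(-0.1891) + (0.9997)(0.9820)(0.5556) = 0.5497.
Air mass m = 1/cos θ_z = 1/0.5497 = 1.819; τ^m = 0.75^1.819 = 0.5926.
Surface direct beam = 1360 × 0.5497 × 0.5926 = 443.02 W/m².

443 W/m²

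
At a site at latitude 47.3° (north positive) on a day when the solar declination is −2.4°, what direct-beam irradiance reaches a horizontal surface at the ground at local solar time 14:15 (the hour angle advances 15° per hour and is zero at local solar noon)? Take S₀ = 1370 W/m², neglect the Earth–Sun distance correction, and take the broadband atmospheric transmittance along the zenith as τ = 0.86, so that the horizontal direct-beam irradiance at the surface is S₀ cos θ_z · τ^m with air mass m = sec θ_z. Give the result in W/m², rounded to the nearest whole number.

550 W/m²

Hour angle H = 15° × (14.25 − 12) = 33.75°.
With φ = 47.3°, δ = -2.4°, H = 33.75°: sin φ sin δ = -0.0308, cos φ cos δ cos H = 0.5634, so cos θ_z = 0.5326.
Air mass m = 1/cos θ_z = 1/0.5326 = 1.878; τ^m = 0.86^1.878 = 0.7533.
Surface direct beam = 1370 × 0.5326 × 0.7533 = 549.65 W/m².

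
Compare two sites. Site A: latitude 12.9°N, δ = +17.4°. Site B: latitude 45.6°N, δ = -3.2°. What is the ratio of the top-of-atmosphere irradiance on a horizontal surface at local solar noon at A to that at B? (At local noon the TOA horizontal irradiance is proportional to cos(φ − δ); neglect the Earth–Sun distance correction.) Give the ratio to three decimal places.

A: cos θ_z = cos(12.9° − (17.4°)) = 0.9969.
B: cos θ_z = cos(45.6° − (-3.2°)) = 0.6587.
Ratio A/B = 0.9969 / 0.6587 = 1.5134.

1.513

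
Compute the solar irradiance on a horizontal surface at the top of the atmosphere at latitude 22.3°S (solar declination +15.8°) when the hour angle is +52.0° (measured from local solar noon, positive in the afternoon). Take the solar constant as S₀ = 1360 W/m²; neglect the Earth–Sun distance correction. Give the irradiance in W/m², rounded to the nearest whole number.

605 W/m²

cos θ_z = sin(-22.3°) sin(15.8°) + cos(-22.3°) cos(15.8°) cos(52.00°) = -0.1033 + 0.5481 = 0.4448.
Top-of-atmosphere irradiance = S₀ cos θ_z = 1360 × 0.4448 = 604.93 W/m².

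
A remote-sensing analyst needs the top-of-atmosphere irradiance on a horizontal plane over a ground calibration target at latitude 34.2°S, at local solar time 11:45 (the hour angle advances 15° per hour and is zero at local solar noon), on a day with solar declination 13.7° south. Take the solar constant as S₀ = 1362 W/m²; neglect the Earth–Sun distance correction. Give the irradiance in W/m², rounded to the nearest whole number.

1273 W/m²

Hour angle H = 15° × (11.75 − 12) = -3.75°.
cos θ_z = sin φ sin δ + cos φ cos δ cos H = (-0.5621)(-0.2368) + (0.8271)(0.9715)(0.9979) = 0.9349.
Top-of-atmosphere irradiance = S₀ cos θ_z = 1362 × 0.9349 = 1273.33 W/m².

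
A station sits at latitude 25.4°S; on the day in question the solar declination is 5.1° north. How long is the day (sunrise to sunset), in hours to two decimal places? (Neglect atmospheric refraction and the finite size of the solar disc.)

The sunset hour angle satisfies cos H_s = −tan φ tan δ = 0.0424, giving H_s = 87.57°.
Day length = 2 H_s / 15° h⁻¹ = 175.14° / 15 = 11.676 h.

11.68 hours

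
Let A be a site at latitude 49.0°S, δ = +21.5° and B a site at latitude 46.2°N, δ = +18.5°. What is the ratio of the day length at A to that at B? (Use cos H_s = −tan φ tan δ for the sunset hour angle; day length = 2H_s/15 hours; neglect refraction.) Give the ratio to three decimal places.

0.571

A: H_s = arccos(−tan -49.0° · tan 21.5°) = 63.05°, so 2H_s/15 = 8.4067 h.
B: H_s = arccos(−tan 46.2° · tan 18.5°) = 110.42°, so 2H_s/15 = 14.7227 h.
Ratio A/B = 8.4067 / 14.7227 = 0.5710.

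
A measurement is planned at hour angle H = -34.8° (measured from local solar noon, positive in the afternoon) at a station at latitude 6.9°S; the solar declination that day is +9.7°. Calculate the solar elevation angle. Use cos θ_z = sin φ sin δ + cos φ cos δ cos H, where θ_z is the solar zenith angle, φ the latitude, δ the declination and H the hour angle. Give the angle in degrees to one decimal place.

cos θ_z = sin φ sin δ + cos φ cos δ cos H = (-0.1201)(0.1685) + (0.9928)(0.9857)(0.8211) = 0.7833.
θ_z = arccos(0.7833) = 38.44°, so the elevation is 90° − 38.44° = 51.56°.

51.6°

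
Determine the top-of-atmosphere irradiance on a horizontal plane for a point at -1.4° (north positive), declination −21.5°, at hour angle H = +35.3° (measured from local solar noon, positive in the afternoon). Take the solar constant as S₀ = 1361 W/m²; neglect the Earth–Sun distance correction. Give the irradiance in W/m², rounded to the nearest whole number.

cos θ_z = sin φ sin δ + cos φ cos δ cos H = (-0.0244)(-0.3665) + (0.9997)(0.9304)(0.8161) = 0.7680.
Top-of-atmosphere irradiance = S₀ cos θ_z = 1361 × 0.7680 = 1045.25 W/m².

1045 W/m²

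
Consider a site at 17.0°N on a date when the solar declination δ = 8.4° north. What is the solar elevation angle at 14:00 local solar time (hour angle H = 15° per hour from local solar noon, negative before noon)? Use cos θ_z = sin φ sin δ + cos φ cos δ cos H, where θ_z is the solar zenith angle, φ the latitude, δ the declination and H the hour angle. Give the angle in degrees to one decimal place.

59.5°

Hour angle H = 15° × (14 − 12) = 30.00°.
cos θ_z = sin φ sin δ + cos φ cos δ cos H = (0.2924)(0.1461) + (0.9563)(0.9893)(0.8660) = 0.8620.
θ_z = arccos(0.8620) = 30.46°, so the elevation is 90° − 30.46° = 59.54°.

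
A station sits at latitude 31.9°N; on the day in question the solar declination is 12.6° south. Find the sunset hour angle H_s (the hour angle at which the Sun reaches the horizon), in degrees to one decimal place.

cos H_s = −tan(31.9°) · tan(-12.6°) = 0.1391, so H_s = arccos(0.1391) = 82.00°.

82.0°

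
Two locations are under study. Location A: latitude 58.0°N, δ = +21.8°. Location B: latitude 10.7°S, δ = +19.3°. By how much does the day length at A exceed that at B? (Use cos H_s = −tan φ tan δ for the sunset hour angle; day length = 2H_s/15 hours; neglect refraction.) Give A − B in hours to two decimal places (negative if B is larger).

A: H_s = arccos(−tan 58.0° · tan 21.8°) = 129.80°, so 2H_s/15 = 17.3067 h.
B: H_s = arccos(−tan -10.7° · tan 19.3°) = 86.21°, so 2H_s/15 = 11.4947 h.
A − B = 17.3067 − 11.4947 = 5.8120 h.

+5.81 h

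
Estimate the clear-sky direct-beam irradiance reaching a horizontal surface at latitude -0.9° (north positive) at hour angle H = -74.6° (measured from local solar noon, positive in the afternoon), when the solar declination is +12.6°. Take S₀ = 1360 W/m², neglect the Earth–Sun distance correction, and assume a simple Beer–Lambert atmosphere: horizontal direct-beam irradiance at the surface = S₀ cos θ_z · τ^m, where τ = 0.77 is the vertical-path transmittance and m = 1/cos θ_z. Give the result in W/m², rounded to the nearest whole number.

cos θ_z = sin(-0.9°) sin(12.6°) + cos(-0.9°) cos(12.6°) cos(-74.60°) = -0.0034 + 0.2591 = 0.2557.
Air mass m = 1/cos θ_z = 1/0.2557 = 3.911; τ^m = 0.77^3.911 = 0.3598.
Surface direct beam = 1360 × 0.2557 × 0.3598 = 125.12 W/m².

125 W/m²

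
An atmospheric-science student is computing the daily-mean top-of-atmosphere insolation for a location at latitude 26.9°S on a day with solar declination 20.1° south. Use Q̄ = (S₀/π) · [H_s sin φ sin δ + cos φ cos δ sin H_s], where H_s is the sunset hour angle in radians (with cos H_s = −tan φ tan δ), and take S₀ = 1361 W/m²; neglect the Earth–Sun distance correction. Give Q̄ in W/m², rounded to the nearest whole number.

475 W/m²

−tan φ tan δ = −(-0.5073)(-0.3659) = -0.1856; H_s = arccos(-0.1856) = 100.70°. In radians, H_s = 1.7575.
H_s sin φ sin δ = 1.7575 × -0.4524 × -0.3437 = 0.2733.
cos φ cos δ sin H_s = 0.8918 × 0.9391 × 0.9826 = 0.8229.
Q̄ = (1361/π) × (0.2733 + 0.8229) = 433.22 × 1.0962 = 474.90 W/m².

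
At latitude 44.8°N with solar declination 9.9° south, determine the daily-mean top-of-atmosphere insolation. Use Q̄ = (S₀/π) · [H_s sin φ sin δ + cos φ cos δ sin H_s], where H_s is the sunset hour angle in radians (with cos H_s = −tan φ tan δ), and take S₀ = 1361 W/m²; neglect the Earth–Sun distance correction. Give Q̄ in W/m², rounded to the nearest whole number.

225 W/m²

The sunset hour angle satisfies cos H_s = −tan φ tan δ = 0.1733, giving H_s = 80.02°. In radians, H_s = 1.3966.
H_s sin φ sin δ = 1.3966 × 0.7046 × -0.1719 = -0.1692.
cos φ cos δ sin H_s = 0.7096 × 0.9851 × 0.9849 = 0.6885.
Q̄ = (1361/π) × (-0.1692 + 0.6885) = 433.22 × 0.5193 = 224.97 W/m².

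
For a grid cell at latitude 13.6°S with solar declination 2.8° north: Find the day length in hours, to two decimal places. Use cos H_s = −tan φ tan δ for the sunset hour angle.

11.91 hours

The sunset hour angle satisfies cos H_s = −tan φ tan δ = 0.0118, giving H_s = 89.32°.
Day length = 2 H_s / 15° h⁻¹ = 178.64° / 15 = 11.909 h.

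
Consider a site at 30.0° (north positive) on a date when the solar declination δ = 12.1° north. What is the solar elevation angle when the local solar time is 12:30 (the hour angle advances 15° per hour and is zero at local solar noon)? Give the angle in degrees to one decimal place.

70.8°

Hour angle H = 15° × (12.5 − 12) = 7.50°.
With φ = 30.0°, δ = 12.1°, H = 7.50°: sin φ sin δ = 0.1048, cos φ cos δ cos H = 0.8395, so cos θ_z = 0.9443.
θ_z = arccos(0.9443) = 19.21°, so the elevation is 90° − 19.21° = 70.79°.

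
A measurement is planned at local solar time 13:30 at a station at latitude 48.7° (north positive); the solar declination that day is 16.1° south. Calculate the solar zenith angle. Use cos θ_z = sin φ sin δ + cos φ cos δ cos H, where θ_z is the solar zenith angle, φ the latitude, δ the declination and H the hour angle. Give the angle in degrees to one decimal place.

67.8°

Hour angle H = 15° × (13.5 − 12) = 22.50°.
With φ = 48.7°, δ = -16.1°, H = 22.50°: sin φ sin δ = -0.2083, cos φ cos δ cos H = 0.5858, so cos θ_z = 0.3775.
θ_z = arccos(0.3775) = 67.82°.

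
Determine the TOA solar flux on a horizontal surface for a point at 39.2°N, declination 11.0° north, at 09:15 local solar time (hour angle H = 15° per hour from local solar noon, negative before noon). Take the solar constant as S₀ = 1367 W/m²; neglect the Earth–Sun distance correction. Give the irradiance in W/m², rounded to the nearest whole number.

947 W/m²

Hour angle H = 15° × (9.25 − 12) = -41.25°.
With φ = 39.2°, δ = 11.0°, H = -41.25°: sin φ sin δ = 0.1206, cos φ cos δ cos H = 0.5719, so cos θ_z = 0.6925.
Top-of-atmosphere irradiance = S₀ cos θ_z = 1367 × 0.6925 = 946.65 W/m².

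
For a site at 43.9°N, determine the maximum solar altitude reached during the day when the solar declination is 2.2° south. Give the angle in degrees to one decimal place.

At local solar noon the hour angle is zero, so the elevation is 90° − |φ − δ| = 90° − |43.9° − (-2.2°)| = 90° − 46.1° = 43.9°.

43.9°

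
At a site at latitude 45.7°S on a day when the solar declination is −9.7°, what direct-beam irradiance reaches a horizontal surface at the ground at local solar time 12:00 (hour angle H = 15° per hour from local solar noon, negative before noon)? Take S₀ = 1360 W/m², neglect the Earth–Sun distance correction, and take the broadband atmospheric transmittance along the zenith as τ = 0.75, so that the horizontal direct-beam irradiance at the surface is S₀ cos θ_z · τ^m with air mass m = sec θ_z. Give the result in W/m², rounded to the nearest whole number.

771 W/m²

Hour angle H = 15° × (12 − 12) = 0.00°.
cos θ_z = sin(-45.7°) sin(-9.7°) + cos(-45.7°) cos(-9.7°) cos(0.00°) = 0.1206 + 0.6884 = 0.8090.
Air mass m = 1/cos θ_z = 1/0.8090 = 1.236; τ^m = 0.75^1.236 = 0.7008.
Surface direct beam = 1360 × 0.8090 × 0.7008 = 771.05 W/m².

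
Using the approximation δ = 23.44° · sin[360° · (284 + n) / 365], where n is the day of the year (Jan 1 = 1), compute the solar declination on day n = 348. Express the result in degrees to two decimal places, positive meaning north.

360 × (284 + 348) / 365 = 623.342°; sin(623.342°) = -0.9933.
δ = 23.44 × -0.9933 = -23.283° ≈ -23.28°.

-23.28°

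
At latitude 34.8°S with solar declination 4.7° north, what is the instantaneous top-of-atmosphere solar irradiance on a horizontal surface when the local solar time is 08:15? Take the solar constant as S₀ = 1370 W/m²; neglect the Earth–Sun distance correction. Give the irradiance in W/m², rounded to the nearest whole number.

Hour angle H = 15° × (8.25 − 12) = -56.25°.
With φ = -34.8°, δ = 4.7°, H = -56.25°: sin φ sin δ = -0.0468, cos φ cos δ cos H = 0.4547, so cos θ_z = 0.4079.
Top-of-atmosphere irradiance = S₀ cos θ_z = 1370 × 0.4079 = 558.82 W/m².

559 W/m²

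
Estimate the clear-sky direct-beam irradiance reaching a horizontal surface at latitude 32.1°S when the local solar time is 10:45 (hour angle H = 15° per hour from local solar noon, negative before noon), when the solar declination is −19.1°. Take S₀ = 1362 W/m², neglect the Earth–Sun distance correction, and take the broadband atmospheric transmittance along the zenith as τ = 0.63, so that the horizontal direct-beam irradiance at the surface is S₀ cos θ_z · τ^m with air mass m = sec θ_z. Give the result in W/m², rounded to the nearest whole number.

773 W/m²

Hour angle H = 15° × (10.75 − 12) = -18.75°.
cos θ_z = sin φ sin δ + cos φ cos δ cos H = (-0.5314)(-0.3272) + (0.8471)(0.9449)(0.9469) = 0.9318.
Air mass m = 1/cos θ_z = 1/0.9318 = 1.073; τ^m = 0.63^1.073 = 0.6091.
Surface direct beam = 1362 × 0.9318 × 0.6091 = 773.02 W/m².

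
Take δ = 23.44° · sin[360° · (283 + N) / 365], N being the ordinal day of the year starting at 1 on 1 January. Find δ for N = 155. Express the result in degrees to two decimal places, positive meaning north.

360 × (283 + 155) / 365 = 432.000°; sin(432.000°) = 0.9511.
δ = 23.44 × 0.9511 = 22.294° ≈ +22.29°.

+22.29°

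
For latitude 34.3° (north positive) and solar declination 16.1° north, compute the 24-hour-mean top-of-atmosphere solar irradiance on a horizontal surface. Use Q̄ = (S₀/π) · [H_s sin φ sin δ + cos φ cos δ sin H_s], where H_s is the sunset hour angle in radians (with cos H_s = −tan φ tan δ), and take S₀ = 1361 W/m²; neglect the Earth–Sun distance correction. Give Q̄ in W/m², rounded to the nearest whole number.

−tan φ tan δ = −(0.6822)(0.2886) = -0.1969; H_s = arccos(-0.1969) = 101.36°. In radians, H_s = 1.7691.
H_s sin φ sin δ = 1.7691 × 0.5635 × 0.2773 = 0.2764.
cos φ cos δ sin H_s = 0.8261 × 0.9608 × 0.9804 = 0.7782.
Q̄ = (1361/π) × (0.2764 + 0.7782) = 433.22 × 1.0546 = 456.87 W/m².

457 W/m²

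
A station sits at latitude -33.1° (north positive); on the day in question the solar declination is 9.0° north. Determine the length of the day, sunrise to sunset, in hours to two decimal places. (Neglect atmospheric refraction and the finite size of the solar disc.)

cos H_s = −tan(-33.1°) · tan(9.0°) = 0.1032, so H_s = arccos(0.1032) = 84.08°.
Day length = 2 H_s / 15° h⁻¹ = 168.16° / 15 = 11.211 h.

11.21 hours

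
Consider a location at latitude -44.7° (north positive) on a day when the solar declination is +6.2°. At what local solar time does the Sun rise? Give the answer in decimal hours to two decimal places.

6.41 h

cos H_s = −tan(-44.7°) · tan(6.2°) = 0.1075, so H_s = arccos(0.1075) = 83.83°.
Sunrise is at 12 − H_s/15 = 12 − 5.589 = 6.411 h local solar time.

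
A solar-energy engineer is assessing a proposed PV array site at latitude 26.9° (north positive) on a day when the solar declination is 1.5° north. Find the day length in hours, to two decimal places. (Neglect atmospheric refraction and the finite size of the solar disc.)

12.10 hours

The sunset hour angle satisfies cos H_s = −tan φ tan δ = -0.0133, giving H_s = 90.76°.
Day length = 2 H_s / 15° h⁻¹ = 181.52° / 15 = 12.101 h.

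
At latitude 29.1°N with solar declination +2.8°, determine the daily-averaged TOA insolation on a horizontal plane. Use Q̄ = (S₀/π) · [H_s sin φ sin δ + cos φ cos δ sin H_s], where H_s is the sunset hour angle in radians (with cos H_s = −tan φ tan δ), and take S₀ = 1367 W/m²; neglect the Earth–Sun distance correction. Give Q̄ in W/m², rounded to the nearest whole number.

The sunset hour angle satisfies cos H_s = −tan φ tan δ = -0.0272, giving H_s = 91.56°. In radians, H_s = 1.5980.
H_s sin φ sin δ = 1.5980 × 0.4863 × 0.0488 = 0.0379.
cos φ cos δ sin H_s = 0.8738 × 0.9988 × 0.9996 = 0.8724.
Q̄ = (1367/π) × (0.0379 + 0.8724) = 435.13 × 0.9103 = 396.10 W/m².

396 W/m²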